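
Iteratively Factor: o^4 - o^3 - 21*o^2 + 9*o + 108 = (o - 4)*(o^3 + 3*o^2 - 9*o - 27) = (o - 4)*(o + 3)*(o^2 - 9) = (o - 4)*(o - 3)*(o + 3)*(o + 3)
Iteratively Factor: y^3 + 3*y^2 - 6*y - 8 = (y - 2)*(y^2 + 5*y + 4) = (y - 2)*(y + 1)*(y + 4)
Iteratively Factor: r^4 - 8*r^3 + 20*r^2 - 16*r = (r)*(r^3 - 8*r^2 + 20*r - 16) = r*(r - 2)*(r^2 - 6*r + 8) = r*(r - 4)*(r - 2)*(r - 2)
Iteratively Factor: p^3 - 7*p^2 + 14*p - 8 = (p - 2)*(p^2 - 5*p + 4) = (p - 2)*(p - 1)*(p - 4)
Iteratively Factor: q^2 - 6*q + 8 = (q - 4)*(q - 2)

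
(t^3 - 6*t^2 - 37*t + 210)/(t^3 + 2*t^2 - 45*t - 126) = (t - 5)/(t + 3)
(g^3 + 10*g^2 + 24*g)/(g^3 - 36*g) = (g + 4)/(g - 6)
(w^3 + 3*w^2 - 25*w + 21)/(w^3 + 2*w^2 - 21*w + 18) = (w + 7)/(w + 6)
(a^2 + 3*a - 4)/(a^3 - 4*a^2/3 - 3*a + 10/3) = 3*(a + 4)/(3*a^2 - a - 10)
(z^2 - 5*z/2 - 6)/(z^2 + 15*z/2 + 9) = (z - 4)/(z + 6)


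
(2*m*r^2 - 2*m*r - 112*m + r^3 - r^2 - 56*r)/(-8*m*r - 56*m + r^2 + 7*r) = (2*m*r - 16*m + r^2 - 8*r)/(-8*m + r)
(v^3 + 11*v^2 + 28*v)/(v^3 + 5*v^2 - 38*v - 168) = v/(v - 6)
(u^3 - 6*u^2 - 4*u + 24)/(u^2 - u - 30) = (u^2 - 4)/(u + 5)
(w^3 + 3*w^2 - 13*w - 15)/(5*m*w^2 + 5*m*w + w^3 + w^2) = (w^2 + 2*w - 15)/(w*(5*m + w))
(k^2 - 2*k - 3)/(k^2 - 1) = (k - 3)/(k - 1)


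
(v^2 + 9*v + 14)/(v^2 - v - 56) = (v + 2)/(v - 8)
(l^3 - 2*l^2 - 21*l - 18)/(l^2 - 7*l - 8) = (l^2 - 3*l - 18)/(l - 8)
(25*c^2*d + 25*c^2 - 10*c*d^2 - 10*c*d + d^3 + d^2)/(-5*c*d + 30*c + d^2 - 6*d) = (-5*c*d - 5*c + d^2 + d)/(d - 6)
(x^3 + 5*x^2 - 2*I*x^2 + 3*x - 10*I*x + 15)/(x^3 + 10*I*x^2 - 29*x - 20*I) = (x^2 + x*(5 - 3*I) - 15*I)/(x^2 + 9*I*x - 20)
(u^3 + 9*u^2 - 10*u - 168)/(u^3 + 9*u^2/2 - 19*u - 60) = 2*(u + 7)/(2*u + 5)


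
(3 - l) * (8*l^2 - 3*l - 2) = -8*l^3 + 27*l^2 - 7*l - 6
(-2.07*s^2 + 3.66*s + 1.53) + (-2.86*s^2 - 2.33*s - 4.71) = -4.93*s^2 + 1.33*s - 3.18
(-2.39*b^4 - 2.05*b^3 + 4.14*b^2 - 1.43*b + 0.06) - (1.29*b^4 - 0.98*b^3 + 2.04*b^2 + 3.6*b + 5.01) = -3.68*b^4 - 1.07*b^3 + 2.1*b^2 - 5.03*b - 4.95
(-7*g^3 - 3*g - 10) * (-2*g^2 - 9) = 14*g^5 + 69*g^3 + 20*g^2 + 27*g + 90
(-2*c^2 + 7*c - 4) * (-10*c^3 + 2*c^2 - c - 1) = 20*c^5 - 74*c^4 + 56*c^3 - 13*c^2 - 3*c + 4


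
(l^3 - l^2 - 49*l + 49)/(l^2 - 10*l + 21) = (l^2 + 6*l - 7)/(l - 3)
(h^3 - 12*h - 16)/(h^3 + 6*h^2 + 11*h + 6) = (h^2 - 2*h - 8)/(h^2 + 4*h + 3)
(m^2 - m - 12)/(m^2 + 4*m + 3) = (m - 4)/(m + 1)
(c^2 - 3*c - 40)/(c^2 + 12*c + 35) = (c - 8)/(c + 7)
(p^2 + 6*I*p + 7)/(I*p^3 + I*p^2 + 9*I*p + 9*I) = (-I*p^2 + 6*p - 7*I)/(p^3 + p^2 + 9*p + 9)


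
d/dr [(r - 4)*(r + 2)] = 2*r - 2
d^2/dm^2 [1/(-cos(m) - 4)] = (cos(m)^2 - 4*cos(m) - 2)/(cos(m) + 4)^3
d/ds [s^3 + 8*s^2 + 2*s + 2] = 3*s^2 + 16*s + 2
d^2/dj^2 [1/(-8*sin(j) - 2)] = 2*(4*sin(j)^2 - sin(j) - 8)/(4*sin(j) + 1)^3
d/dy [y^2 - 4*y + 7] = 2*y - 4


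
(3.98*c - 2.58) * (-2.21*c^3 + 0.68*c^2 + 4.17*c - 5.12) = -8.7958*c^4 + 8.4082*c^3 + 14.8422*c^2 - 31.1362*c + 13.2096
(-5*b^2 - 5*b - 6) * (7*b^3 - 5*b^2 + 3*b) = -35*b^5 - 10*b^4 - 32*b^3 + 15*b^2 - 18*b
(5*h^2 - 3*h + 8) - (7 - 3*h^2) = 8*h^2 - 3*h + 1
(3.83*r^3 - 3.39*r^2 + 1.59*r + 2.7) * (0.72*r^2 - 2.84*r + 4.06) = 2.7576*r^5 - 13.318*r^4 + 26.3222*r^3 - 16.335*r^2 - 1.2126*r + 10.962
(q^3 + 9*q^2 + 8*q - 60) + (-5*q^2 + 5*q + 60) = q^3 + 4*q^2 + 13*q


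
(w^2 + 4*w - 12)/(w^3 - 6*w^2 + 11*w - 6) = (w + 6)/(w^2 - 4*w + 3)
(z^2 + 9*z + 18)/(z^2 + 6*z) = (z + 3)/z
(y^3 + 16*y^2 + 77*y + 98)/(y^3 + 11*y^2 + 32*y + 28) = (y + 7)/(y + 2)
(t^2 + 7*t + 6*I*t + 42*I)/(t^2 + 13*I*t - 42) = (t + 7)/(t + 7*I)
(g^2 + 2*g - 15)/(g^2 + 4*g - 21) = (g + 5)/(g + 7)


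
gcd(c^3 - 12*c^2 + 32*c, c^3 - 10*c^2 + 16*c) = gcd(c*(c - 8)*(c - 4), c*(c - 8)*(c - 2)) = c^2 - 8*c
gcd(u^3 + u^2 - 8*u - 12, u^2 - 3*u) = u - 3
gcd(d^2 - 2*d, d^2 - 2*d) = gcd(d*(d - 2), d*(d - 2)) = d^2 - 2*d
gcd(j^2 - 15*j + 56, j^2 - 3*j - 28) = j - 7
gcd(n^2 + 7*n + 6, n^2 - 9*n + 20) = 1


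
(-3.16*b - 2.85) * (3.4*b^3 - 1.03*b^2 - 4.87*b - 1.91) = -10.744*b^4 - 6.4352*b^3 + 18.3247*b^2 + 19.9151*b + 5.4435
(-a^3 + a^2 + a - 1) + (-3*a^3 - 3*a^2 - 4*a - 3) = -4*a^3 - 2*a^2 - 3*a - 4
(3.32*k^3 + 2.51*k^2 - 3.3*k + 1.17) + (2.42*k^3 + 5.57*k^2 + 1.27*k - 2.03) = 5.74*k^3 + 8.08*k^2 - 2.03*k - 0.86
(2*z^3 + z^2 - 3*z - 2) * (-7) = -14*z^3 - 7*z^2 + 21*z + 14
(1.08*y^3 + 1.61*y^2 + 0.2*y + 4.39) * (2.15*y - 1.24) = 2.322*y^4 + 2.1223*y^3 - 1.5664*y^2 + 9.1905*y - 5.4436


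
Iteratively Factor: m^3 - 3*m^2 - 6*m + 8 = (m + 2)*(m^2 - 5*m + 4) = (m - 4)*(m + 2)*(m - 1)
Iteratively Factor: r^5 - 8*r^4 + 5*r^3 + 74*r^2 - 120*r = (r)*(r^4 - 8*r^3 + 5*r^2 + 74*r - 120) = r*(r - 2)*(r^3 - 6*r^2 - 7*r + 60) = r*(r - 4)*(r - 2)*(r^2 - 2*r - 15) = r*(r - 4)*(r - 2)*(r + 3)*(r - 5)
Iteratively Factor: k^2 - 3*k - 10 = (k + 2)*(k - 5)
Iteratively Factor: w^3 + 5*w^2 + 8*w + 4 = (w + 2)*(w^2 + 3*w + 2) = (w + 2)^2*(w + 1)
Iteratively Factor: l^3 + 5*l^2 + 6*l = (l)*(l^2 + 5*l + 6) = l*(l + 3)*(l + 2)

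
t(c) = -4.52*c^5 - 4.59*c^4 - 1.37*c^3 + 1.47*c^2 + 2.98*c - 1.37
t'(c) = -22.6*c^4 - 18.36*c^3 - 4.11*c^2 + 2.94*c + 2.98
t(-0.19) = -1.88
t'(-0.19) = 2.37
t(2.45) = -569.77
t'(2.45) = -1098.77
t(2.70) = -902.08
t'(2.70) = -1581.48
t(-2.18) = 132.19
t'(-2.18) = -343.18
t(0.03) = -1.28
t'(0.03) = 3.06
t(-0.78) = -2.54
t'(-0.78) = -1.47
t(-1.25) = 2.47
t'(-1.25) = -26.43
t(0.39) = -0.21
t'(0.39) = 1.89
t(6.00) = -41322.65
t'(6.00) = -33382.70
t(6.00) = -41322.65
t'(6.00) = -33382.70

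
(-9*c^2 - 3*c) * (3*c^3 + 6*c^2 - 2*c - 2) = -27*c^5 - 63*c^4 + 24*c^2 + 6*c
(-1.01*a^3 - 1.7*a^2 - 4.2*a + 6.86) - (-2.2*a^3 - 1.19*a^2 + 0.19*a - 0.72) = 1.19*a^3 - 0.51*a^2 - 4.39*a + 7.58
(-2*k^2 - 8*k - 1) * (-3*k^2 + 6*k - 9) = 6*k^4 + 12*k^3 - 27*k^2 + 66*k + 9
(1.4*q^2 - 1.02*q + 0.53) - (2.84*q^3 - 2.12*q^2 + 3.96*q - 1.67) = -2.84*q^3 + 3.52*q^2 - 4.98*q + 2.2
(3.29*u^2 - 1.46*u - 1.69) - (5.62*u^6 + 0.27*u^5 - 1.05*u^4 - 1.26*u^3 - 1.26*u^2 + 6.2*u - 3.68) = -5.62*u^6 - 0.27*u^5 + 1.05*u^4 + 1.26*u^3 + 4.55*u^2 - 7.66*u + 1.99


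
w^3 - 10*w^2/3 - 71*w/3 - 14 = (w - 7)*(w + 2/3)*(w + 3)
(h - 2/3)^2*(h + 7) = h^3 + 17*h^2/3 - 80*h/9 + 28/9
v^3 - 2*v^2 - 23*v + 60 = (v - 4)*(v - 3)*(v + 5)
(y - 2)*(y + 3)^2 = y^3 + 4*y^2 - 3*y - 18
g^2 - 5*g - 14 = (g - 7)*(g + 2)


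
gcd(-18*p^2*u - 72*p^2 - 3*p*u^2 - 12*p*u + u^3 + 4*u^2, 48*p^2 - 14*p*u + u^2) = 6*p - u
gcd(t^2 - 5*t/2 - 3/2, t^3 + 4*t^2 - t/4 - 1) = t + 1/2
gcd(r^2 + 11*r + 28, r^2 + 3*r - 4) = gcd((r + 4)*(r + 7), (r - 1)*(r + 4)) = r + 4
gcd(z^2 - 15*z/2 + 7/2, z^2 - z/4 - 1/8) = z - 1/2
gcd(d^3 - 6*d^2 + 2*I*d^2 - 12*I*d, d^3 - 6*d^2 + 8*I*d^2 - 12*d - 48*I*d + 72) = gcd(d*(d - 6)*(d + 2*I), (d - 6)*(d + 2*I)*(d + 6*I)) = d^2 + d*(-6 + 2*I) - 12*I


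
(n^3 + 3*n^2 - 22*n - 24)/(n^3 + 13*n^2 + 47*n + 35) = (n^2 + 2*n - 24)/(n^2 + 12*n + 35)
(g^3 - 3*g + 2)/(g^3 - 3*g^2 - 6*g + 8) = (g - 1)/(g - 4)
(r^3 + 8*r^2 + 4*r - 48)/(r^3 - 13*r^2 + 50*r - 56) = (r^2 + 10*r + 24)/(r^2 - 11*r + 28)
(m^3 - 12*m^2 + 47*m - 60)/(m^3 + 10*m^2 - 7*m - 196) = (m^2 - 8*m + 15)/(m^2 + 14*m + 49)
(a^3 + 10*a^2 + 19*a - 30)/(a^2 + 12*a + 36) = (a^2 + 4*a - 5)/(a + 6)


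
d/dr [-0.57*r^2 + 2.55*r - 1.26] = 2.55 - 1.14*r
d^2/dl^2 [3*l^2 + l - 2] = 6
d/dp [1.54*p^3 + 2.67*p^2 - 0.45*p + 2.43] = 4.62*p^2 + 5.34*p - 0.45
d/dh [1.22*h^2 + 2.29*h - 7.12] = 2.44*h + 2.29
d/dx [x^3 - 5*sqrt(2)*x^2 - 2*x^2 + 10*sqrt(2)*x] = 3*x^2 - 10*sqrt(2)*x - 4*x + 10*sqrt(2)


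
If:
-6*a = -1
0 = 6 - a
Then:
No Solution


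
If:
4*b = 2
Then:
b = 1/2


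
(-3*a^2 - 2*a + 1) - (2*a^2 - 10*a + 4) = -5*a^2 + 8*a - 3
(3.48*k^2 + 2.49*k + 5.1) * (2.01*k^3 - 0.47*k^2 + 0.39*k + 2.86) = 6.9948*k^5 + 3.3693*k^4 + 10.4379*k^3 + 8.5269*k^2 + 9.1104*k + 14.586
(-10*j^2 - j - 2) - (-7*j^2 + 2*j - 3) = -3*j^2 - 3*j + 1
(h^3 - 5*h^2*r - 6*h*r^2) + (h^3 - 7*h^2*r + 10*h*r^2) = 2*h^3 - 12*h^2*r + 4*h*r^2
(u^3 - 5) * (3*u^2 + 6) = 3*u^5 + 6*u^3 - 15*u^2 - 30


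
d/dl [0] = 0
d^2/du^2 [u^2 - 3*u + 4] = 2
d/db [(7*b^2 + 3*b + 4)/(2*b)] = 7/2 - 2/b^2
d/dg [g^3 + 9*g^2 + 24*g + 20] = 3*g^2 + 18*g + 24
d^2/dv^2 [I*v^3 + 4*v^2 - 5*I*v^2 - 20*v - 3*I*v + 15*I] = 6*I*v + 8 - 10*I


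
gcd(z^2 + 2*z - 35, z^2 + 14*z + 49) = z + 7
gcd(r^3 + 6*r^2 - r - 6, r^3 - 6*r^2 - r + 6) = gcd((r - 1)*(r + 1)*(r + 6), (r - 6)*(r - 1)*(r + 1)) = r^2 - 1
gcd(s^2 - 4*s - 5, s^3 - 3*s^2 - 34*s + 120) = s - 5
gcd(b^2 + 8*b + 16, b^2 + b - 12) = b + 4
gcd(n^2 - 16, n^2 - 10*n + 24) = n - 4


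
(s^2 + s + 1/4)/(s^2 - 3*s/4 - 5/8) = 2*(2*s + 1)/(4*s - 5)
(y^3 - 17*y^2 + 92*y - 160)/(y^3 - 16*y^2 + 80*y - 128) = (y - 5)/(y - 4)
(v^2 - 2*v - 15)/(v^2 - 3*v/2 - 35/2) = 2*(v + 3)/(2*v + 7)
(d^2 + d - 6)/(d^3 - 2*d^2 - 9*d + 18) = 1/(d - 3)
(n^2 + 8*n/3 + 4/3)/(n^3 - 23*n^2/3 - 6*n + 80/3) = (3*n + 2)/(3*n^2 - 29*n + 40)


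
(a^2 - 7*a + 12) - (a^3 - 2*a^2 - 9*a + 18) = -a^3 + 3*a^2 + 2*a - 6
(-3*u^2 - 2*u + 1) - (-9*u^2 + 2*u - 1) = 6*u^2 - 4*u + 2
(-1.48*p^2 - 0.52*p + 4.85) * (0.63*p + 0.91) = -0.9324*p^3 - 1.6744*p^2 + 2.5823*p + 4.4135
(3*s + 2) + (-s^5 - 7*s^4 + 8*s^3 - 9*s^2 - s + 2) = -s^5 - 7*s^4 + 8*s^3 - 9*s^2 + 2*s + 4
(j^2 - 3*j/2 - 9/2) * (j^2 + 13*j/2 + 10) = j^4 + 5*j^3 - 17*j^2/4 - 177*j/4 - 45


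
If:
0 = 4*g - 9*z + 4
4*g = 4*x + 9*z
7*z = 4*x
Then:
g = -16/7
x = -1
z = -4/7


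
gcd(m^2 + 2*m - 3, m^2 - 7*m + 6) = m - 1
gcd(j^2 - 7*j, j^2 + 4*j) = j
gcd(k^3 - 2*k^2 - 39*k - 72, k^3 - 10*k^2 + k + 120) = k^2 - 5*k - 24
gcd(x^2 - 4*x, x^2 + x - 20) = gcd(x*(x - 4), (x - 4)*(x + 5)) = x - 4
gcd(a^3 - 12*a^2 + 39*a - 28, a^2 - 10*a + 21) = a - 7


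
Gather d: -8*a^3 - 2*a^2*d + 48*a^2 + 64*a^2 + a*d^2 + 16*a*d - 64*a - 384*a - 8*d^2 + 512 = -8*a^3 + 112*a^2 - 448*a + d^2*(a - 8) + d*(-2*a^2 + 16*a) + 512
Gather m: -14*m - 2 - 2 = -14*m - 4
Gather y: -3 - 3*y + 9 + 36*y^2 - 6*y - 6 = 36*y^2 - 9*y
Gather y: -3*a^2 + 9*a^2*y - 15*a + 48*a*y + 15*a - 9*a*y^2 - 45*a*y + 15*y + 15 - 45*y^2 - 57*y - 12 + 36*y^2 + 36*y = -3*a^2 + y^2*(-9*a - 9) + y*(9*a^2 + 3*a - 6) + 3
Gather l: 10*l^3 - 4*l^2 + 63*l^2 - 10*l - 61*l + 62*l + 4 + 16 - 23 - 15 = 10*l^3 + 59*l^2 - 9*l - 18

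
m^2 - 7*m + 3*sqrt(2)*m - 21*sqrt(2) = (m - 7)*(m + 3*sqrt(2))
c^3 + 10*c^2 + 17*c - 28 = (c - 1)*(c + 4)*(c + 7)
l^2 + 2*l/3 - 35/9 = (l - 5/3)*(l + 7/3)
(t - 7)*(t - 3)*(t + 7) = t^3 - 3*t^2 - 49*t + 147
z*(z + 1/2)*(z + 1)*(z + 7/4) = z^4 + 13*z^3/4 + 25*z^2/8 + 7*z/8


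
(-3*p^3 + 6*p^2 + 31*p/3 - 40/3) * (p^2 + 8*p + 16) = -3*p^5 - 18*p^4 + 31*p^3/3 + 496*p^2/3 + 176*p/3 - 640/3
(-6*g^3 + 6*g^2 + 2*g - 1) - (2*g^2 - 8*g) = -6*g^3 + 4*g^2 + 10*g - 1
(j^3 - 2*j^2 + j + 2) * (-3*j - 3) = -3*j^4 + 3*j^3 + 3*j^2 - 9*j - 6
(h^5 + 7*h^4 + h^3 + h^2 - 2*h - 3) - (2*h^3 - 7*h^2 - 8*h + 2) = h^5 + 7*h^4 - h^3 + 8*h^2 + 6*h - 5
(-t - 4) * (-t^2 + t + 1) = t^3 + 3*t^2 - 5*t - 4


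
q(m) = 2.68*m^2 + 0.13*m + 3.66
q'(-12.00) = -64.19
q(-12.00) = 388.02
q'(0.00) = 0.13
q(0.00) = 3.66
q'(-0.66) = -3.41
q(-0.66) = 4.74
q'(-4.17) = -22.22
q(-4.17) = 49.72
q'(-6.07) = -32.41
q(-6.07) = 101.62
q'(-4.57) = -24.37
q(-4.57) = 59.04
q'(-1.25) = -6.57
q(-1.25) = 7.68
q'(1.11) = 6.08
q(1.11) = 7.11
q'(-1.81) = -9.57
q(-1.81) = 12.20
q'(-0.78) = -4.05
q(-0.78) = 5.19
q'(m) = 5.36*m + 0.13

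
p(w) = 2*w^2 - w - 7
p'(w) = 4*w - 1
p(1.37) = -4.62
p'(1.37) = 4.48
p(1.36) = -4.66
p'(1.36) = 4.44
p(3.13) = 9.46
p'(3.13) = 11.52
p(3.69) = 16.54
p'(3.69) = 13.76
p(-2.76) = 11.00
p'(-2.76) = -12.04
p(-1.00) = -4.00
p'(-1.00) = -5.00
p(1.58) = -3.59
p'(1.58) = 5.32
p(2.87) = 6.60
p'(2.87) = 10.48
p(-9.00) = 164.00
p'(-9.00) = -37.00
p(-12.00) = 293.00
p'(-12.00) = -49.00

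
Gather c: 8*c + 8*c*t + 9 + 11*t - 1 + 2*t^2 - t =c*(8*t + 8) + 2*t^2 + 10*t + 8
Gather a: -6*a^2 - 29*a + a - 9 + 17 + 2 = -6*a^2 - 28*a + 10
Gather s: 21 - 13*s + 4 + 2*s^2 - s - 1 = 2*s^2 - 14*s + 24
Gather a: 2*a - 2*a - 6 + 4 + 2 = 0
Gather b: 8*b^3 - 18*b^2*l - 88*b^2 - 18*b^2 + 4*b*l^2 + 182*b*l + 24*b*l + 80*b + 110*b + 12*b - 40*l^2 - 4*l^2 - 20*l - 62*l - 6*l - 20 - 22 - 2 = 8*b^3 + b^2*(-18*l - 106) + b*(4*l^2 + 206*l + 202) - 44*l^2 - 88*l - 44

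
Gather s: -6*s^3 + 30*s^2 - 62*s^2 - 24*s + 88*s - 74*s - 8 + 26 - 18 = -6*s^3 - 32*s^2 - 10*s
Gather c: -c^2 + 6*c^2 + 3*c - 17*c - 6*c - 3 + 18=5*c^2 - 20*c + 15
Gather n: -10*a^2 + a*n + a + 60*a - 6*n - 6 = -10*a^2 + 61*a + n*(a - 6) - 6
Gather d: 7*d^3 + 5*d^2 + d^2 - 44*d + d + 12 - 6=7*d^3 + 6*d^2 - 43*d + 6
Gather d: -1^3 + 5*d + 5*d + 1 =10*d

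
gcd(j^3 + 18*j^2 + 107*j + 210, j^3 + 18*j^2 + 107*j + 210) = j^3 + 18*j^2 + 107*j + 210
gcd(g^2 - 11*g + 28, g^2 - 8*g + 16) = g - 4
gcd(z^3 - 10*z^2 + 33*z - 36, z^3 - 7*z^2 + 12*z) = z^2 - 7*z + 12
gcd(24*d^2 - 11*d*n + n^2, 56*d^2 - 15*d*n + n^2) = 8*d - n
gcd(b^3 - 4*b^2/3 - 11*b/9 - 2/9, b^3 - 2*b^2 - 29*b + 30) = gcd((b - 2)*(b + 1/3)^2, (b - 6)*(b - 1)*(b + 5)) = 1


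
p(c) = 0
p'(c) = 0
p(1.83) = 0.00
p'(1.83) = 0.00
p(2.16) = 0.00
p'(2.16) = 0.00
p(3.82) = 0.00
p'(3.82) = 0.00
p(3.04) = 0.00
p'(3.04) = 0.00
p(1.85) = 0.00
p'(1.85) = 0.00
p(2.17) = 0.00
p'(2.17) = 0.00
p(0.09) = 0.00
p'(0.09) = 0.00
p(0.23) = 0.00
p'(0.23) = 0.00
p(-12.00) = 0.00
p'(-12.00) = 0.00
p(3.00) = 0.00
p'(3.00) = 0.00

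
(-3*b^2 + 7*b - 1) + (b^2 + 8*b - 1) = -2*b^2 + 15*b - 2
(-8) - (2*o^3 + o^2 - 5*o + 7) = -2*o^3 - o^2 + 5*o - 15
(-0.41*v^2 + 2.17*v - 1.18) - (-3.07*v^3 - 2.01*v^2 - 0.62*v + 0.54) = 3.07*v^3 + 1.6*v^2 + 2.79*v - 1.72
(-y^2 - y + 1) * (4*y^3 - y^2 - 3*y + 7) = -4*y^5 - 3*y^4 + 8*y^3 - 5*y^2 - 10*y + 7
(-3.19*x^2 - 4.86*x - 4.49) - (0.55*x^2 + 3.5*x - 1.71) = -3.74*x^2 - 8.36*x - 2.78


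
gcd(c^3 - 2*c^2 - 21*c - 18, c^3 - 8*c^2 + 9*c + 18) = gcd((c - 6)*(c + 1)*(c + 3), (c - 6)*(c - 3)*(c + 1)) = c^2 - 5*c - 6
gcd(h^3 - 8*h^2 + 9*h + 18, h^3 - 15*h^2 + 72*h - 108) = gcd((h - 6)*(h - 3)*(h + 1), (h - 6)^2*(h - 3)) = h^2 - 9*h + 18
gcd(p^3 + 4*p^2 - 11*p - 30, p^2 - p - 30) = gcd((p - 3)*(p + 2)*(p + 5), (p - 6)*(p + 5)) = p + 5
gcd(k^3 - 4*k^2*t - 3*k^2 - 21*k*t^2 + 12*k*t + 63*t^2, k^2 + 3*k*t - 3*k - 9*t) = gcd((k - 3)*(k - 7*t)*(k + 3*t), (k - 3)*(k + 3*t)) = k^2 + 3*k*t - 3*k - 9*t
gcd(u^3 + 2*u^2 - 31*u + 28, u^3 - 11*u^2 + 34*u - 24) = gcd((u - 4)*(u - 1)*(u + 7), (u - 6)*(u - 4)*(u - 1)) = u^2 - 5*u + 4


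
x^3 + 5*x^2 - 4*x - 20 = (x - 2)*(x + 2)*(x + 5)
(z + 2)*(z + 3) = z^2 + 5*z + 6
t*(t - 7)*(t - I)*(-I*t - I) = -I*t^4 - t^3 + 6*I*t^3 + 6*t^2 + 7*I*t^2 + 7*t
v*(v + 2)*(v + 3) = v^3 + 5*v^2 + 6*v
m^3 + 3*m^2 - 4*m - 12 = (m - 2)*(m + 2)*(m + 3)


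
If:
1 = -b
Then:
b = -1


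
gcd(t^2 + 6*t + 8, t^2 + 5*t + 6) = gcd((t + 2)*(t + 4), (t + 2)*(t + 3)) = t + 2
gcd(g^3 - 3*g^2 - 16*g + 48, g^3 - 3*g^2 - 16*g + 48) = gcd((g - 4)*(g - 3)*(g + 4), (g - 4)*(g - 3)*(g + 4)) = g^3 - 3*g^2 - 16*g + 48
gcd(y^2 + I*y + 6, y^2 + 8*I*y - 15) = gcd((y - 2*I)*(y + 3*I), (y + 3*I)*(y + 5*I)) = y + 3*I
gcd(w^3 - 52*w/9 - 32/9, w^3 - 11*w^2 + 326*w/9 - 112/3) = w - 8/3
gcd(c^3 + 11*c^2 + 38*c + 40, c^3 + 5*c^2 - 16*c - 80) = c^2 + 9*c + 20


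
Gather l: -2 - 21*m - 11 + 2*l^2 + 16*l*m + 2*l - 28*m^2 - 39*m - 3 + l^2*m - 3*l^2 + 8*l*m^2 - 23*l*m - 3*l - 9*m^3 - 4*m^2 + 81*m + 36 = l^2*(m - 1) + l*(8*m^2 - 7*m - 1) - 9*m^3 - 32*m^2 + 21*m + 20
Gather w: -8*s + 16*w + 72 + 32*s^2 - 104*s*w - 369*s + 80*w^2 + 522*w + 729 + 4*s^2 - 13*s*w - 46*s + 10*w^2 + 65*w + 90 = 36*s^2 - 423*s + 90*w^2 + w*(603 - 117*s) + 891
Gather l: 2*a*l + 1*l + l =l*(2*a + 2)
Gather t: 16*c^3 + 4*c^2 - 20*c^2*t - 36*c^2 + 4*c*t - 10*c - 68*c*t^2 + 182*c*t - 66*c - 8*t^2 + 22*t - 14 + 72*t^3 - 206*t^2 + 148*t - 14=16*c^3 - 32*c^2 - 76*c + 72*t^3 + t^2*(-68*c - 214) + t*(-20*c^2 + 186*c + 170) - 28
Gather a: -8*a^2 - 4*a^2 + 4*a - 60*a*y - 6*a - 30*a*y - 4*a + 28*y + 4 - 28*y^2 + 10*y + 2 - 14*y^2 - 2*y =-12*a^2 + a*(-90*y - 6) - 42*y^2 + 36*y + 6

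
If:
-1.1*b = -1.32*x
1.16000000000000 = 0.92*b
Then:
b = 1.26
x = 1.05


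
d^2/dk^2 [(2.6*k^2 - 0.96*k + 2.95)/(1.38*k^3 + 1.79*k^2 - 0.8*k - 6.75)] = (9.90288*k^6 - 10.969344*k^5 + 70.409808*k^4 + 454.834288*k^3 + 118.34997*k^2 + 69.9339*k + 322.35575)/(2.628072*k^9 + 10.226628*k^8 + 8.694414*k^7 - 44.685721*k^6 - 105.08334*k^5 - 16.734225*k^4 + 246.11275*k^3 + 231.710625*k^2 - 109.35*k - 307.546875)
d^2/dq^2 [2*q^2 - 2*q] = 4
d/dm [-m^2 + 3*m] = 3 - 2*m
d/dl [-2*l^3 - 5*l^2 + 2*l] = -6*l^2 - 10*l + 2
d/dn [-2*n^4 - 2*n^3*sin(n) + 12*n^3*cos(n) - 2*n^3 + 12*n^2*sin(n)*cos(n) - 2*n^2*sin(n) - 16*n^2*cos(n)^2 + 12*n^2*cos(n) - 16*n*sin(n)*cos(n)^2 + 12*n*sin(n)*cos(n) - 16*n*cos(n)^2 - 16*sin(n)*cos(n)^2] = -12*n^3*sin(n) - 2*n^3*cos(n) - 8*n^3 - 18*n^2*sin(n) + 16*n^2*sin(2*n) + 34*n^2*cos(n) + 12*n^2*cos(2*n) - 6*n^2 - 4*n*sin(n) + 28*n*sin(2*n) + 20*n*cos(n) - 4*n*cos(2*n) - 12*n*cos(3*n) - 16*n + 6*sin(2*n) - 4*sin(3*n) - 4*sqrt(2)*sin(n + pi/4) - 8*cos(2*n) - 12*cos(3*n) - 8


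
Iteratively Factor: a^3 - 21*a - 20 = (a - 5)*(a^2 + 5*a + 4) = (a - 5)*(a + 4)*(a + 1)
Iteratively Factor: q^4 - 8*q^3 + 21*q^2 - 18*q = (q - 3)*(q^3 - 5*q^2 + 6*q) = q*(q - 3)*(q^2 - 5*q + 6) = q*(q - 3)^2*(q - 2)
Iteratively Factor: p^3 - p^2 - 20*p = (p + 4)*(p^2 - 5*p) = (p - 5)*(p + 4)*(p)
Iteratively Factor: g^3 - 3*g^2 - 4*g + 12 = (g + 2)*(g^2 - 5*g + 6) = (g - 2)*(g + 2)*(g - 3)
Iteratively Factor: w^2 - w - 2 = (w - 2)*(w + 1)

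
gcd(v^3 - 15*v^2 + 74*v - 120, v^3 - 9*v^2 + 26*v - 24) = v - 4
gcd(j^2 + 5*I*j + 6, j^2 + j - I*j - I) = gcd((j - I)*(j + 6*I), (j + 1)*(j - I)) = j - I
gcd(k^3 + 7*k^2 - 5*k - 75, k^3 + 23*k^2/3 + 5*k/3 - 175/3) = k^2 + 10*k + 25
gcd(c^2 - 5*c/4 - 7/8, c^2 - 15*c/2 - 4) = c + 1/2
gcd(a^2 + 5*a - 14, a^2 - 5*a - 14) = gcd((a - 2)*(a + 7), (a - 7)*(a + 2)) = 1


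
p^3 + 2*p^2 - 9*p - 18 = (p - 3)*(p + 2)*(p + 3)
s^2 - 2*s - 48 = (s - 8)*(s + 6)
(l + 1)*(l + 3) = l^2 + 4*l + 3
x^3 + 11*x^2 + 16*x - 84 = (x - 2)*(x + 6)*(x + 7)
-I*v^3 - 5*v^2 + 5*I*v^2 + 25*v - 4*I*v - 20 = (v - 4)*(v - 5*I)*(-I*v + I)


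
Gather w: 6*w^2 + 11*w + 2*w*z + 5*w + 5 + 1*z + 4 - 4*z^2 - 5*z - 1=6*w^2 + w*(2*z + 16) - 4*z^2 - 4*z + 8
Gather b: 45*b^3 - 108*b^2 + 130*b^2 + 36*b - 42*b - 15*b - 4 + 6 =45*b^3 + 22*b^2 - 21*b + 2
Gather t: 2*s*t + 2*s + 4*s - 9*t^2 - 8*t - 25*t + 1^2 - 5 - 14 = 6*s - 9*t^2 + t*(2*s - 33) - 18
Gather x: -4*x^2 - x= -4*x^2 - x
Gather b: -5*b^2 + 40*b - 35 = -5*b^2 + 40*b - 35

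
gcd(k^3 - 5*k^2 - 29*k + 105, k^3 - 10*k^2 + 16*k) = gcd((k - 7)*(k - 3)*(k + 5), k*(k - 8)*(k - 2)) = 1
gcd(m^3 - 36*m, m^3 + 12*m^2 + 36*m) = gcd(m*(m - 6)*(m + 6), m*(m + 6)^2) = m^2 + 6*m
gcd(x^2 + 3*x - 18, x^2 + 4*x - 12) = x + 6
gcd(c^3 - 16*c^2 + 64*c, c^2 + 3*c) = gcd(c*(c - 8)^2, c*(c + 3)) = c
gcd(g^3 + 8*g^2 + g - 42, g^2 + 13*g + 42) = g + 7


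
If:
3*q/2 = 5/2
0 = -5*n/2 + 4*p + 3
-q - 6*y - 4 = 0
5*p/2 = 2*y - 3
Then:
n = -434/225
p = -88/45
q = 5/3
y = -17/18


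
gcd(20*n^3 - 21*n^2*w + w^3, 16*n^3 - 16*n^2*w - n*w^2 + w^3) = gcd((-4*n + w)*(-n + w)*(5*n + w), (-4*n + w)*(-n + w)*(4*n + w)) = 4*n^2 - 5*n*w + w^2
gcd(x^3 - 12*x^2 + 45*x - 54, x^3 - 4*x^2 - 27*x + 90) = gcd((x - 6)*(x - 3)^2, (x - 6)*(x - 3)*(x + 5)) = x^2 - 9*x + 18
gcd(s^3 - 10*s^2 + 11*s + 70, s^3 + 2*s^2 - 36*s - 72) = s + 2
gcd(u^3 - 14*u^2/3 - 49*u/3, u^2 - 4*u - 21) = u - 7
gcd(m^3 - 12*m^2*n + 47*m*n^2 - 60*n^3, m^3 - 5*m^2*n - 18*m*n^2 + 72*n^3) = m - 3*n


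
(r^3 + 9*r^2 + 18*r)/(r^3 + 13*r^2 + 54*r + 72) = r/(r + 4)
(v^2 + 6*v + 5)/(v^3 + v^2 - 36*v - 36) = (v + 5)/(v^2 - 36)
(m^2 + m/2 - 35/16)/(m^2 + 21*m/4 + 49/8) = (4*m - 5)/(2*(2*m + 7))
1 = 1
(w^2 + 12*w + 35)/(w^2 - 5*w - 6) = (w^2 + 12*w + 35)/(w^2 - 5*w - 6)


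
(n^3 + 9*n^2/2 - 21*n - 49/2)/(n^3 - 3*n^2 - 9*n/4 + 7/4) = 2*(n + 7)/(2*n - 1)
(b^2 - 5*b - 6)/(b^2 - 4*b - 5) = (b - 6)/(b - 5)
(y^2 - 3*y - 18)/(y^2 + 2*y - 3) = (y - 6)/(y - 1)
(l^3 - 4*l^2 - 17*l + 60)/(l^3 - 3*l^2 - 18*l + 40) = (l - 3)/(l - 2)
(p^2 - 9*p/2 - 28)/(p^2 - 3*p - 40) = (p + 7/2)/(p + 5)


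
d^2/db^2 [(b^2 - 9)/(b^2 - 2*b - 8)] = 2*(2*b^3 - 3*b^2 + 54*b - 44)/(b^6 - 6*b^5 - 12*b^4 + 88*b^3 + 96*b^2 - 384*b - 512)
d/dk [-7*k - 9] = -7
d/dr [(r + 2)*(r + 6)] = 2*r + 8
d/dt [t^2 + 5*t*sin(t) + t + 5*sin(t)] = 5*t*cos(t) + 2*t + 5*sqrt(2)*sin(t + pi/4) + 1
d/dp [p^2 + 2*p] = 2*p + 2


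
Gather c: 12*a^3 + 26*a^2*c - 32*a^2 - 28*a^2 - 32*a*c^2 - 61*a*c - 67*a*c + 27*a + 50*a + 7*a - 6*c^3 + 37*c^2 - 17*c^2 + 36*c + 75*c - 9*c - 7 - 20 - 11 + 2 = 12*a^3 - 60*a^2 + 84*a - 6*c^3 + c^2*(20 - 32*a) + c*(26*a^2 - 128*a + 102) - 36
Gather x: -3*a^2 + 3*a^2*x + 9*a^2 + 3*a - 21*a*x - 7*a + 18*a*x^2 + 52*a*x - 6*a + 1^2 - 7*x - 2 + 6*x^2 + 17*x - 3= 6*a^2 - 10*a + x^2*(18*a + 6) + x*(3*a^2 + 31*a + 10) - 4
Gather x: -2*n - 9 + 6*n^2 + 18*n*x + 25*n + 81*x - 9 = 6*n^2 + 23*n + x*(18*n + 81) - 18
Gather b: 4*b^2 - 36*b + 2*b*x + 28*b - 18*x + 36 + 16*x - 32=4*b^2 + b*(2*x - 8) - 2*x + 4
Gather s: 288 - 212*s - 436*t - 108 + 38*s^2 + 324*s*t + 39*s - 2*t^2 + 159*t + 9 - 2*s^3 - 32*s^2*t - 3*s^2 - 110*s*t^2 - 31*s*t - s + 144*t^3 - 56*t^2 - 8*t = -2*s^3 + s^2*(35 - 32*t) + s*(-110*t^2 + 293*t - 174) + 144*t^3 - 58*t^2 - 285*t + 189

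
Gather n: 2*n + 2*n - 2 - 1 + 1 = 4*n - 2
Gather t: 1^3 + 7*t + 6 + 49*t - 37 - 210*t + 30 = -154*t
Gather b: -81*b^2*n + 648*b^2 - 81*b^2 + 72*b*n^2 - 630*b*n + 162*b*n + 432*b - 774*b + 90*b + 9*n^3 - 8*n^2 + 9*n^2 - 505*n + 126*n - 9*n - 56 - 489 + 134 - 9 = b^2*(567 - 81*n) + b*(72*n^2 - 468*n - 252) + 9*n^3 + n^2 - 388*n - 420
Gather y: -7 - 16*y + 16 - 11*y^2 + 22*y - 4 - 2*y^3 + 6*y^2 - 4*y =-2*y^3 - 5*y^2 + 2*y + 5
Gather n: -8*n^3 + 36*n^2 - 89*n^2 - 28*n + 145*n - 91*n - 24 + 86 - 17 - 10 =-8*n^3 - 53*n^2 + 26*n + 35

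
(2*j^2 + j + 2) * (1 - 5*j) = -10*j^3 - 3*j^2 - 9*j + 2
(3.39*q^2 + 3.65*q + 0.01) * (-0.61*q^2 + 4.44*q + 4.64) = -2.0679*q^4 + 12.8251*q^3 + 31.9295*q^2 + 16.9804*q + 0.0464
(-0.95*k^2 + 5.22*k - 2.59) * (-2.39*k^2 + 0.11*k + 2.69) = 2.2705*k^4 - 12.5803*k^3 + 4.2088*k^2 + 13.7569*k - 6.9671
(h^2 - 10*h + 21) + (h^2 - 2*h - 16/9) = 2*h^2 - 12*h + 173/9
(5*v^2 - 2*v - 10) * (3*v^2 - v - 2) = 15*v^4 - 11*v^3 - 38*v^2 + 14*v + 20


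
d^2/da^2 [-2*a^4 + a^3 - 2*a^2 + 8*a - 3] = -24*a^2 + 6*a - 4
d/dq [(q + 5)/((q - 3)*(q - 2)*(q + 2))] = 2*(-q^3 - 6*q^2 + 15*q + 16)/(q^6 - 6*q^5 + q^4 + 48*q^3 - 56*q^2 - 96*q + 144)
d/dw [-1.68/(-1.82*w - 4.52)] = -3.0576/(1.82*w + 4.52)^2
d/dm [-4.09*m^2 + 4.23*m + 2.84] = 4.23 - 8.18*m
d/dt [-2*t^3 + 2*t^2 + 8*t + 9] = -6*t^2 + 4*t + 8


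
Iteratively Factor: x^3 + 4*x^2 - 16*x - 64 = (x - 4)*(x^2 + 8*x + 16) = (x - 4)*(x + 4)*(x + 4)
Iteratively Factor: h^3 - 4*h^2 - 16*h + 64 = (h - 4)*(h^2 - 16) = (h - 4)*(h + 4)*(h - 4)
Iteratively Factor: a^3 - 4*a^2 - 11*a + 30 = (a + 3)*(a^2 - 7*a + 10) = (a - 5)*(a + 3)*(a - 2)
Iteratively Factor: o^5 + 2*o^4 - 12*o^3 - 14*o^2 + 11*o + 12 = (o + 1)*(o^4 + o^3 - 13*o^2 - o + 12) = (o + 1)^2*(o^3 - 13*o + 12) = (o + 1)^2*(o + 4)*(o^2 - 4*o + 3) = (o - 3)*(o + 1)^2*(o + 4)*(o - 1)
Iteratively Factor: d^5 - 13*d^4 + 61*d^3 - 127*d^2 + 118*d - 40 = (d - 5)*(d^4 - 8*d^3 + 21*d^2 - 22*d + 8) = (d - 5)*(d - 1)*(d^3 - 7*d^2 + 14*d - 8) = (d - 5)*(d - 4)*(d - 1)*(d^2 - 3*d + 2) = (d - 5)*(d - 4)*(d - 2)*(d - 1)*(d - 1)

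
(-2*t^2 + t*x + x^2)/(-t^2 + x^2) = (2*t + x)/(t + x)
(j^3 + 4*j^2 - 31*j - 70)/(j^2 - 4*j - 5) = (j^2 + 9*j + 14)/(j + 1)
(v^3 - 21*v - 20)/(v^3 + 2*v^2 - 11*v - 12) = (v - 5)/(v - 3)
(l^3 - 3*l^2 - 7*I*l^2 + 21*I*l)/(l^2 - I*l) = (l^2 - 3*l - 7*I*l + 21*I)/(l - I)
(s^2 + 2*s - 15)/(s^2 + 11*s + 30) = (s - 3)/(s + 6)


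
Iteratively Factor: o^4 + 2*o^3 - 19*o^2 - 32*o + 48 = (o - 1)*(o^3 + 3*o^2 - 16*o - 48) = (o - 1)*(o + 3)*(o^2 - 16) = (o - 1)*(o + 3)*(o + 4)*(o - 4)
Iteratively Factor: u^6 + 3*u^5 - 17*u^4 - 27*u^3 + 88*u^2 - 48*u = (u + 4)*(u^5 - u^4 - 13*u^3 + 25*u^2 - 12*u) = (u - 1)*(u + 4)*(u^4 - 13*u^2 + 12*u) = u*(u - 1)*(u + 4)*(u^3 - 13*u + 12) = u*(u - 1)^2*(u + 4)*(u^2 + u - 12) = u*(u - 1)^2*(u + 4)^2*(u - 3)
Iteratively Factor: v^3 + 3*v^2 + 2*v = (v + 2)*(v^2 + v) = v*(v + 2)*(v + 1)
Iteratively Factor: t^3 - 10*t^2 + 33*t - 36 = (t - 3)*(t^2 - 7*t + 12) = (t - 4)*(t - 3)*(t - 3)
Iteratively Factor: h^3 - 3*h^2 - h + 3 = (h - 1)*(h^2 - 2*h - 3) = (h - 3)*(h - 1)*(h + 1)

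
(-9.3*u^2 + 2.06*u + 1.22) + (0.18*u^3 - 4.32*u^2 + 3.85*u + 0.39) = 0.18*u^3 - 13.62*u^2 + 5.91*u + 1.61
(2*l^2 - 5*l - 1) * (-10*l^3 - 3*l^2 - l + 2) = -20*l^5 + 44*l^4 + 23*l^3 + 12*l^2 - 9*l - 2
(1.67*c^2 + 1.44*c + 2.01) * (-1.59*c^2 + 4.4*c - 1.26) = -2.6553*c^4 + 5.0584*c^3 + 1.0359*c^2 + 7.0296*c - 2.5326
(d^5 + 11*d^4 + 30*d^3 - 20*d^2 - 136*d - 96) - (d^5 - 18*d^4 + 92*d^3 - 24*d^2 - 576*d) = 29*d^4 - 62*d^3 + 4*d^2 + 440*d - 96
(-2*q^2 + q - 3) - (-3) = -2*q^2 + q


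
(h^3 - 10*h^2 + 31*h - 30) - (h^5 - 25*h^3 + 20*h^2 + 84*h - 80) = -h^5 + 26*h^3 - 30*h^2 - 53*h + 50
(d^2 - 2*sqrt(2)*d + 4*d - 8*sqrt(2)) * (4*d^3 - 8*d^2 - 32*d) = 4*d^5 - 8*sqrt(2)*d^4 + 8*d^4 - 64*d^3 - 16*sqrt(2)*d^3 - 128*d^2 + 128*sqrt(2)*d^2 + 256*sqrt(2)*d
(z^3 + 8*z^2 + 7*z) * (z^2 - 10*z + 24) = z^5 - 2*z^4 - 49*z^3 + 122*z^2 + 168*z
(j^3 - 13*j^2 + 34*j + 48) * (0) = 0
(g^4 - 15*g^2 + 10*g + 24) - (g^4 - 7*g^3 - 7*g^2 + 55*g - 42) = 7*g^3 - 8*g^2 - 45*g + 66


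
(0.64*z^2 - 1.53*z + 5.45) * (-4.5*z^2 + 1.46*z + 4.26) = -2.88*z^4 + 7.8194*z^3 - 24.0324*z^2 + 1.4392*z + 23.217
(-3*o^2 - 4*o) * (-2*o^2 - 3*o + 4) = 6*o^4 + 17*o^3 - 16*o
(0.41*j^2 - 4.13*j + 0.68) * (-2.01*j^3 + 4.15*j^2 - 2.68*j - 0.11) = -0.8241*j^5 + 10.0028*j^4 - 19.6051*j^3 + 13.8453*j^2 - 1.3681*j - 0.0748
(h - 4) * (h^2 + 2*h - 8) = h^3 - 2*h^2 - 16*h + 32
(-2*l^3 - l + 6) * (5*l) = -10*l^4 - 5*l^2 + 30*l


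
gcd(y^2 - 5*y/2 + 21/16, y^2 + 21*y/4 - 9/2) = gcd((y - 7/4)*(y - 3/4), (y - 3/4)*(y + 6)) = y - 3/4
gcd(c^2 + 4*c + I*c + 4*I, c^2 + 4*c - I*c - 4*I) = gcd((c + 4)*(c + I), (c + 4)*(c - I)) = c + 4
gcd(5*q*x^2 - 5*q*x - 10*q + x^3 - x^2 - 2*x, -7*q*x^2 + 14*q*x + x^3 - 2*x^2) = x - 2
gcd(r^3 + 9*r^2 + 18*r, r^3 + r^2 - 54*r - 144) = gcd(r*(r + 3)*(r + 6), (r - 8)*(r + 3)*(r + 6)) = r^2 + 9*r + 18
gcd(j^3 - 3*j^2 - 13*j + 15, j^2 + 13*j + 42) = 1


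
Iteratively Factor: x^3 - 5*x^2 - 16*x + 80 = (x - 5)*(x^2 - 16) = (x - 5)*(x - 4)*(x + 4)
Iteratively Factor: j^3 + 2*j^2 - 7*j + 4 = (j + 4)*(j^2 - 2*j + 1) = (j - 1)*(j + 4)*(j - 1)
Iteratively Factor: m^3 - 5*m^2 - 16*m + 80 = (m - 4)*(m^2 - m - 20) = (m - 4)*(m + 4)*(m - 5)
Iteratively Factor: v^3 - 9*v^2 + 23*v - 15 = (v - 5)*(v^2 - 4*v + 3) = (v - 5)*(v - 1)*(v - 3)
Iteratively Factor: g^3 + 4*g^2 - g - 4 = (g + 4)*(g^2 - 1) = (g - 1)*(g + 4)*(g + 1)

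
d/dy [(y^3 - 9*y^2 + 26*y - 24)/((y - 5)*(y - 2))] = (y^2 - 10*y + 23)/(y^2 - 10*y + 25)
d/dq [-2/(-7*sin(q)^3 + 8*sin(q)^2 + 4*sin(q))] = 2*(-21*cos(q) + 16/tan(q) + 4*cos(q)/sin(q)^2)/(7*sin(q)^2 - 8*sin(q) - 4)^2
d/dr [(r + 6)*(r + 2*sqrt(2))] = 2*r + 2*sqrt(2) + 6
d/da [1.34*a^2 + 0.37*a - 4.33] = 2.68*a + 0.37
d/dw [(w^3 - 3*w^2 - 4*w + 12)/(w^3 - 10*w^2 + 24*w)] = (-7*w^4 + 56*w^3 - 148*w^2 + 240*w - 288)/(w^2*(w^4 - 20*w^3 + 148*w^2 - 480*w + 576))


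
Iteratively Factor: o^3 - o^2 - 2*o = (o)*(o^2 - o - 2) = o*(o - 2)*(o + 1)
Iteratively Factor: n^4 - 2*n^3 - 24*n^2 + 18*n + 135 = (n - 3)*(n^3 + n^2 - 21*n - 45) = (n - 3)*(n + 3)*(n^2 - 2*n - 15) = (n - 3)*(n + 3)^2*(n - 5)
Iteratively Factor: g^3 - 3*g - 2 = (g + 1)*(g^2 - g - 2) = (g - 2)*(g + 1)*(g + 1)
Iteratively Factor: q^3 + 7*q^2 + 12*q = (q + 4)*(q^2 + 3*q) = q*(q + 4)*(q + 3)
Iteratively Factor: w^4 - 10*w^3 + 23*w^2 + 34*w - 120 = (w + 2)*(w^3 - 12*w^2 + 47*w - 60) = (w - 4)*(w + 2)*(w^2 - 8*w + 15) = (w - 5)*(w - 4)*(w + 2)*(w - 3)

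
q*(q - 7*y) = q^2 - 7*q*y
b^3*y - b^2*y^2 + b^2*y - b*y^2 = b*(b - y)*(b*y + y)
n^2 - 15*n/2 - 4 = (n - 8)*(n + 1/2)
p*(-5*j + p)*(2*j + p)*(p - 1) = -10*j^2*p^2 + 10*j^2*p - 3*j*p^3 + 3*j*p^2 + p^4 - p^3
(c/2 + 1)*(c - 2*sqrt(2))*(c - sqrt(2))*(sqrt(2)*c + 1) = sqrt(2)*c^4/2 - 5*c^3/2 + sqrt(2)*c^3 - 5*c^2 + sqrt(2)*c^2/2 + sqrt(2)*c + 2*c + 4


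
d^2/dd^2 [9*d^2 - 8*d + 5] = 18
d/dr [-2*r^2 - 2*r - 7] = -4*r - 2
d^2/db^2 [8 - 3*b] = 0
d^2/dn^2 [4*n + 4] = 0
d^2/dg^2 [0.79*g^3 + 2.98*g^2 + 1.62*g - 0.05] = 4.74*g + 5.96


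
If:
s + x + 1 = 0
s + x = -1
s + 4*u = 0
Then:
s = -x - 1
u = x/4 + 1/4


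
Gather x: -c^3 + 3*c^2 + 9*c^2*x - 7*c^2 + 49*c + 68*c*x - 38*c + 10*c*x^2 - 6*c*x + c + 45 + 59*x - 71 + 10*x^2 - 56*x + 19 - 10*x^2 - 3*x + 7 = -c^3 - 4*c^2 + 10*c*x^2 + 12*c + x*(9*c^2 + 62*c)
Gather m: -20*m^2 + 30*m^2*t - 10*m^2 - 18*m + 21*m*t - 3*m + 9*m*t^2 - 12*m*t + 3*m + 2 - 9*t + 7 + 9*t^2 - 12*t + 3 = m^2*(30*t - 30) + m*(9*t^2 + 9*t - 18) + 9*t^2 - 21*t + 12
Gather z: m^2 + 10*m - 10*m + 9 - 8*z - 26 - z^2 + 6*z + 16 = m^2 - z^2 - 2*z - 1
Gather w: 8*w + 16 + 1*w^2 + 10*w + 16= w^2 + 18*w + 32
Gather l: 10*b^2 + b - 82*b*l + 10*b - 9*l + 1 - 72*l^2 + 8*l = 10*b^2 + 11*b - 72*l^2 + l*(-82*b - 1) + 1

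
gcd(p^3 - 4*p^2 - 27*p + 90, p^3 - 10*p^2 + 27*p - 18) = p^2 - 9*p + 18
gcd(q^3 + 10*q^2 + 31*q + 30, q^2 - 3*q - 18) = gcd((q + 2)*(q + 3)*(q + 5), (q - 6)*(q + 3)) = q + 3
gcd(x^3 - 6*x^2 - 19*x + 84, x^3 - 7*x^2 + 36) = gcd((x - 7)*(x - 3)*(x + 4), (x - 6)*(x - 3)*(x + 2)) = x - 3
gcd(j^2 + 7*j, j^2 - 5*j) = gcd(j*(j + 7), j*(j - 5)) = j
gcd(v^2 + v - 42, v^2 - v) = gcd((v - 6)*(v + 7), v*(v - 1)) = 1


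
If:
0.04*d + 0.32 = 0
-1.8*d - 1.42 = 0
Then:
No Solution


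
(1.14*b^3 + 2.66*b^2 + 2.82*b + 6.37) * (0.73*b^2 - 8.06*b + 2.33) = 0.8322*b^5 - 7.2466*b^4 - 16.7248*b^3 - 11.8813*b^2 - 44.7716*b + 14.8421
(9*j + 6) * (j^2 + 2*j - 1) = 9*j^3 + 24*j^2 + 3*j - 6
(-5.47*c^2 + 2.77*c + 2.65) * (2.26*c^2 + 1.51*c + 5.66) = -12.3622*c^4 - 1.9995*c^3 - 20.7885*c^2 + 19.6797*c + 14.999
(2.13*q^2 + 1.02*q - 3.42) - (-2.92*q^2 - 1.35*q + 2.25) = 5.05*q^2 + 2.37*q - 5.67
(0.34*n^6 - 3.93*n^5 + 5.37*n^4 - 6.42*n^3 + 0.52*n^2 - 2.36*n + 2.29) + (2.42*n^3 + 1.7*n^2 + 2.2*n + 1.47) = 0.34*n^6 - 3.93*n^5 + 5.37*n^4 - 4.0*n^3 + 2.22*n^2 - 0.16*n + 3.76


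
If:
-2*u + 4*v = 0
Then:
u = 2*v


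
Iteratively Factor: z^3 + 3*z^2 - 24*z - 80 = (z + 4)*(z^2 - z - 20) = (z - 5)*(z + 4)*(z + 4)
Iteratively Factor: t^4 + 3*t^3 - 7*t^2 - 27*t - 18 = (t + 2)*(t^3 + t^2 - 9*t - 9) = (t - 3)*(t + 2)*(t^2 + 4*t + 3) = (t - 3)*(t + 1)*(t + 2)*(t + 3)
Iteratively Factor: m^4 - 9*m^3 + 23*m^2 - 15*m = (m - 1)*(m^3 - 8*m^2 + 15*m) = (m - 3)*(m - 1)*(m^2 - 5*m) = (m - 5)*(m - 3)*(m - 1)*(m)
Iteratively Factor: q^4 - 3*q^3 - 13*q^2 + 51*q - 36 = (q - 3)*(q^3 - 13*q + 12) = (q - 3)^2*(q^2 + 3*q - 4) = (q - 3)^2*(q + 4)*(q - 1)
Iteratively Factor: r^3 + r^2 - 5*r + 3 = (r - 1)*(r^2 + 2*r - 3) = (r - 1)*(r + 3)*(r - 1)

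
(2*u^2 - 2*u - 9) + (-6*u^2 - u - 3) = -4*u^2 - 3*u - 12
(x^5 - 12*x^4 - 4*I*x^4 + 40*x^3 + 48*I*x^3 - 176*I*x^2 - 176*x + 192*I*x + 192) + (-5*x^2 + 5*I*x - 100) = x^5 - 12*x^4 - 4*I*x^4 + 40*x^3 + 48*I*x^3 - 5*x^2 - 176*I*x^2 - 176*x + 197*I*x + 92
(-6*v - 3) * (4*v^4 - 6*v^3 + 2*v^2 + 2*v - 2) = -24*v^5 + 24*v^4 + 6*v^3 - 18*v^2 + 6*v + 6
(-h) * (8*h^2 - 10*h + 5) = -8*h^3 + 10*h^2 - 5*h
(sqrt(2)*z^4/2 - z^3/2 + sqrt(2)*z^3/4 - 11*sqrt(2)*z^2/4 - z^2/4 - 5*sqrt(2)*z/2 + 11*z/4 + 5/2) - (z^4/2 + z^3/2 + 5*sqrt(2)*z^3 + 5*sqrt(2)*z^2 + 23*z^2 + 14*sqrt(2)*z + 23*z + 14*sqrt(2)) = -z^4/2 + sqrt(2)*z^4/2 - 19*sqrt(2)*z^3/4 - z^3 - 93*z^2/4 - 31*sqrt(2)*z^2/4 - 33*sqrt(2)*z/2 - 81*z/4 - 14*sqrt(2) + 5/2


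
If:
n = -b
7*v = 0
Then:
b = -n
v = 0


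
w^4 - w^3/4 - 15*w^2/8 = w^2*(w - 3/2)*(w + 5/4)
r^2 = r^2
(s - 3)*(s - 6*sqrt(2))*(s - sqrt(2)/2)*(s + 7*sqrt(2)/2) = s^4 - 3*sqrt(2)*s^3 - 3*s^3 - 79*s^2/2 + 9*sqrt(2)*s^2 + 21*sqrt(2)*s + 237*s/2 - 63*sqrt(2)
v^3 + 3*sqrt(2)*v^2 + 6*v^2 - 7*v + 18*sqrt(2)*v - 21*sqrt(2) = (v - 1)*(v + 7)*(v + 3*sqrt(2))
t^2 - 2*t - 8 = (t - 4)*(t + 2)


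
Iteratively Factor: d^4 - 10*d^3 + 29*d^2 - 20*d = (d - 1)*(d^3 - 9*d^2 + 20*d) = (d - 5)*(d - 1)*(d^2 - 4*d) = d*(d - 5)*(d - 1)*(d - 4)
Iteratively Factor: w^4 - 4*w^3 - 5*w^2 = (w)*(w^3 - 4*w^2 - 5*w) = w^2*(w^2 - 4*w - 5) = w^2*(w - 5)*(w + 1)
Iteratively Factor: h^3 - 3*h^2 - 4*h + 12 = (h + 2)*(h^2 - 5*h + 6) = (h - 3)*(h + 2)*(h - 2)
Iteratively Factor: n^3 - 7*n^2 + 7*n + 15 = (n - 5)*(n^2 - 2*n - 3) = (n - 5)*(n - 3)*(n + 1)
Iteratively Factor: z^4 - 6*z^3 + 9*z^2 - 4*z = (z - 1)*(z^3 - 5*z^2 + 4*z) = z*(z - 1)*(z^2 - 5*z + 4) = z*(z - 4)*(z - 1)*(z - 1)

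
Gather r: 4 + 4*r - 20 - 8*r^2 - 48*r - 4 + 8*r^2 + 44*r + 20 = 0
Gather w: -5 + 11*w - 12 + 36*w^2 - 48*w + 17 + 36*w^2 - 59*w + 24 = 72*w^2 - 96*w + 24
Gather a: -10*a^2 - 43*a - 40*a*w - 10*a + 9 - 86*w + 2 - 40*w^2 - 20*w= -10*a^2 + a*(-40*w - 53) - 40*w^2 - 106*w + 11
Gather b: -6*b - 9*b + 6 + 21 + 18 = 45 - 15*b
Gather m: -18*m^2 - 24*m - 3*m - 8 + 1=-18*m^2 - 27*m - 7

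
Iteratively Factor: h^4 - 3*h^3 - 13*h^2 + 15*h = (h + 3)*(h^3 - 6*h^2 + 5*h) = (h - 5)*(h + 3)*(h^2 - h) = h*(h - 5)*(h + 3)*(h - 1)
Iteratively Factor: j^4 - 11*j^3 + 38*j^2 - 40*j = (j)*(j^3 - 11*j^2 + 38*j - 40) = j*(j - 4)*(j^2 - 7*j + 10) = j*(j - 5)*(j - 4)*(j - 2)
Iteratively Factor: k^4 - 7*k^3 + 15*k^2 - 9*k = (k - 1)*(k^3 - 6*k^2 + 9*k) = k*(k - 1)*(k^2 - 6*k + 9) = k*(k - 3)*(k - 1)*(k - 3)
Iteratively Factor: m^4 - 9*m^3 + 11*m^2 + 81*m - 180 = (m - 5)*(m^3 - 4*m^2 - 9*m + 36) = (m - 5)*(m - 4)*(m^2 - 9) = (m - 5)*(m - 4)*(m + 3)*(m - 3)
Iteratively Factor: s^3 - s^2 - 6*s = (s)*(s^2 - s - 6) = s*(s - 3)*(s + 2)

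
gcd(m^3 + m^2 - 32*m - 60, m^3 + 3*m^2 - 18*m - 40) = m^2 + 7*m + 10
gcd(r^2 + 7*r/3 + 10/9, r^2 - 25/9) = r + 5/3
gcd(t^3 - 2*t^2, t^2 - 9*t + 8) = 1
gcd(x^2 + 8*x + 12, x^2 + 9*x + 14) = x + 2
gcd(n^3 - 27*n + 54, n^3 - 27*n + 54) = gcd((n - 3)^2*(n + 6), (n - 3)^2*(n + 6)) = n^3 - 27*n + 54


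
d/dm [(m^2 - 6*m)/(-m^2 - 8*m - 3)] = 2*(-7*m^2 - 3*m + 9)/(m^4 + 16*m^3 + 70*m^2 + 48*m + 9)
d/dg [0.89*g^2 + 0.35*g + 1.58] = 1.78*g + 0.35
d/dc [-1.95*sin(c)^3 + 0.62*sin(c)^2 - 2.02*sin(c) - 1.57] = (-5.85*sin(c)^2 + 1.24*sin(c) - 2.02)*cos(c)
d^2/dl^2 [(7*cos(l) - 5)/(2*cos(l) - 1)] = 3*(cos(l) + cos(2*l) - 3)/(2*cos(l) - 1)^3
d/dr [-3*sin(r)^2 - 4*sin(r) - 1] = -2*(3*sin(r) + 2)*cos(r)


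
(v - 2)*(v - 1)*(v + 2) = v^3 - v^2 - 4*v + 4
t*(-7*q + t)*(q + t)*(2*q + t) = -14*q^3*t - 19*q^2*t^2 - 4*q*t^3 + t^4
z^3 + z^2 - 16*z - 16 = (z - 4)*(z + 1)*(z + 4)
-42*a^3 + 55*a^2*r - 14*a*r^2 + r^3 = (-7*a + r)*(-6*a + r)*(-a + r)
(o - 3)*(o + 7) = o^2 + 4*o - 21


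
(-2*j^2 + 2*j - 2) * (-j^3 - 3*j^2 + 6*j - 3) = 2*j^5 + 4*j^4 - 16*j^3 + 24*j^2 - 18*j + 6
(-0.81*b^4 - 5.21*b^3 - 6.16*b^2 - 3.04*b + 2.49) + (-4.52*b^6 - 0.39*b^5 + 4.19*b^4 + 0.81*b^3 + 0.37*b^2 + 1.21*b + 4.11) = -4.52*b^6 - 0.39*b^5 + 3.38*b^4 - 4.4*b^3 - 5.79*b^2 - 1.83*b + 6.6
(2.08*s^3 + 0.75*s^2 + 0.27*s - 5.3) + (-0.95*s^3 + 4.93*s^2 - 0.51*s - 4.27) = 1.13*s^3 + 5.68*s^2 - 0.24*s - 9.57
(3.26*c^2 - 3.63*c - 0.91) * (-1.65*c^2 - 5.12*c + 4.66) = -5.379*c^4 - 10.7017*c^3 + 35.2787*c^2 - 12.2566*c - 4.2406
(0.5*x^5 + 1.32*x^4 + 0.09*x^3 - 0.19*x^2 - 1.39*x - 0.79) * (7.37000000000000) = 3.685*x^5 + 9.7284*x^4 + 0.6633*x^3 - 1.4003*x^2 - 10.2443*x - 5.8223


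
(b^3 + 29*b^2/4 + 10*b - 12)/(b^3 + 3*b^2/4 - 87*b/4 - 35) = (4*b^2 + 13*b - 12)/(4*b^2 - 13*b - 35)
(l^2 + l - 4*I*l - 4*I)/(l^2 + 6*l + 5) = (l - 4*I)/(l + 5)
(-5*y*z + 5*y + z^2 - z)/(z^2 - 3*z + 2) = (-5*y + z)/(z - 2)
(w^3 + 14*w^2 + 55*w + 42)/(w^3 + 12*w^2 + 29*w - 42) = (w + 1)/(w - 1)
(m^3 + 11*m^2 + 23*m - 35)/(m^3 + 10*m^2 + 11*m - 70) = (m - 1)/(m - 2)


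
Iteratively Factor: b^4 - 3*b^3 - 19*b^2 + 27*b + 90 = (b - 5)*(b^3 + 2*b^2 - 9*b - 18) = (b - 5)*(b + 3)*(b^2 - b - 6) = (b - 5)*(b + 2)*(b + 3)*(b - 3)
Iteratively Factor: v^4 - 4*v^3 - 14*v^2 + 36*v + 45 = (v - 5)*(v^3 + v^2 - 9*v - 9) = (v - 5)*(v - 3)*(v^2 + 4*v + 3) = (v - 5)*(v - 3)*(v + 1)*(v + 3)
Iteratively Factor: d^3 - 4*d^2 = (d)*(d^2 - 4*d) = d*(d - 4)*(d)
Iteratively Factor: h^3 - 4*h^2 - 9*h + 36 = (h - 4)*(h^2 - 9) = (h - 4)*(h + 3)*(h - 3)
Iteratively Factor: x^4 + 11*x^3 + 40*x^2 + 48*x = (x)*(x^3 + 11*x^2 + 40*x + 48) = x*(x + 4)*(x^2 + 7*x + 12) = x*(x + 3)*(x + 4)*(x + 4)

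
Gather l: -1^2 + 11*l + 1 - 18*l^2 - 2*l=-18*l^2 + 9*l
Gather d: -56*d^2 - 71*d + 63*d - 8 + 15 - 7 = -56*d^2 - 8*d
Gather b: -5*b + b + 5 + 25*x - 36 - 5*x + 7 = -4*b + 20*x - 24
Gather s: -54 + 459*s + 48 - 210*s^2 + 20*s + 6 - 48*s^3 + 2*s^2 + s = -48*s^3 - 208*s^2 + 480*s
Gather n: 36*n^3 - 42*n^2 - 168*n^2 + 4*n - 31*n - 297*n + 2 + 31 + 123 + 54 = 36*n^3 - 210*n^2 - 324*n + 210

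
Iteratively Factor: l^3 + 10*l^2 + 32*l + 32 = (l + 4)*(l^2 + 6*l + 8) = (l + 2)*(l + 4)*(l + 4)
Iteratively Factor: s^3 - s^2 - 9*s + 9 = (s - 1)*(s^2 - 9) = (s - 1)*(s + 3)*(s - 3)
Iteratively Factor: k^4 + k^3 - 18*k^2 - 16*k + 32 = (k + 4)*(k^3 - 3*k^2 - 6*k + 8) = (k - 4)*(k + 4)*(k^2 + k - 2) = (k - 4)*(k - 1)*(k + 4)*(k + 2)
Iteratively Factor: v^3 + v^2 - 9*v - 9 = (v + 3)*(v^2 - 2*v - 3) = (v + 1)*(v + 3)*(v - 3)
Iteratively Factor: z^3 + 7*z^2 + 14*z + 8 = (z + 4)*(z^2 + 3*z + 2) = (z + 1)*(z + 4)*(z + 2)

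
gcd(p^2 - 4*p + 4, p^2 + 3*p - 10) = p - 2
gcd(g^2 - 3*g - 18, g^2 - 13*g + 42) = g - 6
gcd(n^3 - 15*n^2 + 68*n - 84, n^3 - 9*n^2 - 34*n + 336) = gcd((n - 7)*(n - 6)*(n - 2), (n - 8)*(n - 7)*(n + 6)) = n - 7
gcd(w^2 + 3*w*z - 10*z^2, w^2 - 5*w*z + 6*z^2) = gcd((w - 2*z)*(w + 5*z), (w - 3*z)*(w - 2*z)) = -w + 2*z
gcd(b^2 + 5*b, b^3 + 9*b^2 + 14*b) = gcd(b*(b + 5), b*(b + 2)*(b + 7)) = b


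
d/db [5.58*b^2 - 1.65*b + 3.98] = 11.16*b - 1.65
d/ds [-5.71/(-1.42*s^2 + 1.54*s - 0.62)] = (8.7934 - 16.2164*s)/(1.42*s^2 - 1.54*s + 0.62)^2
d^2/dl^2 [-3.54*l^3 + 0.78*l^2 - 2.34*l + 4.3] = 1.56 - 21.24*l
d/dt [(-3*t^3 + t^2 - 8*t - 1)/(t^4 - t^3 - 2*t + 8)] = ((-9*t^2 + 2*t - 8)*(t^4 - t^3 - 2*t + 8) - (-4*t^3 + 3*t^2 + 2)*(3*t^3 - t^2 + 8*t + 1))/(t^4 - t^3 - 2*t + 8)^2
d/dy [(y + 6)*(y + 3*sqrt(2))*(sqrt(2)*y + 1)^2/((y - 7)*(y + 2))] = (4*y^5 - 18*y^4 + 8*sqrt(2)*y^4 - 232*y^3 - 80*sqrt(2)*y^3 - 579*sqrt(2)*y^2 - 647*y^2 - 1380*sqrt(2)*y - 364*y - 1092 + 48*sqrt(2))/(y^4 - 10*y^3 - 3*y^2 + 140*y + 196)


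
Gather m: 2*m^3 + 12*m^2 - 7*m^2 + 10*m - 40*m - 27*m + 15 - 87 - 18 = 2*m^3 + 5*m^2 - 57*m - 90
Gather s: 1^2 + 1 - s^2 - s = -s^2 - s + 2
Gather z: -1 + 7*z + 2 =7*z + 1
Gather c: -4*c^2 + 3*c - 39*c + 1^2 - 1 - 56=-4*c^2 - 36*c - 56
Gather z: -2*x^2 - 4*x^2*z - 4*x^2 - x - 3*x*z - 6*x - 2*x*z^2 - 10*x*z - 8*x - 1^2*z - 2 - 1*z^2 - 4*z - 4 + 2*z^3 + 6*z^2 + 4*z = -6*x^2 - 15*x + 2*z^3 + z^2*(5 - 2*x) + z*(-4*x^2 - 13*x - 1) - 6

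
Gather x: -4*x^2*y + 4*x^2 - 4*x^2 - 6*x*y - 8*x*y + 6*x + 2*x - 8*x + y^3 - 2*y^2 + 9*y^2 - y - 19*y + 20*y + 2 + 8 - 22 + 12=-4*x^2*y - 14*x*y + y^3 + 7*y^2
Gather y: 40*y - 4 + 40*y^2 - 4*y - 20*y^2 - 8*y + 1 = 20*y^2 + 28*y - 3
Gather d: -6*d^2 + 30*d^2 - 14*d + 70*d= 24*d^2 + 56*d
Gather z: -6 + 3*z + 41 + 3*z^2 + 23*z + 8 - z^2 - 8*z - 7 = 2*z^2 + 18*z + 36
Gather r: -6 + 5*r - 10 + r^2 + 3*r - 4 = r^2 + 8*r - 20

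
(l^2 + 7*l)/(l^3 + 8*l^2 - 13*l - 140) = l/(l^2 + l - 20)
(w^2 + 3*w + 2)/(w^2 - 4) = (w + 1)/(w - 2)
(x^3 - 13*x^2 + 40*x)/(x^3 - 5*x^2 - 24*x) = (x - 5)/(x + 3)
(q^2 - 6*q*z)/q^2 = (q - 6*z)/q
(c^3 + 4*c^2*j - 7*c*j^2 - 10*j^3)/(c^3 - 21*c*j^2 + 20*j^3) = (c^2 - c*j - 2*j^2)/(c^2 - 5*c*j + 4*j^2)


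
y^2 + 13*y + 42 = (y + 6)*(y + 7)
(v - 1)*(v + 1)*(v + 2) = v^3 + 2*v^2 - v - 2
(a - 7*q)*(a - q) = a^2 - 8*a*q + 7*q^2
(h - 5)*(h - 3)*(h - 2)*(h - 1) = h^4 - 11*h^3 + 41*h^2 - 61*h + 30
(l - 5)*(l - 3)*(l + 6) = l^3 - 2*l^2 - 33*l + 90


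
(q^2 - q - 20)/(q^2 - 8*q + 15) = (q + 4)/(q - 3)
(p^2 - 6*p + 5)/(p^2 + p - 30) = (p - 1)/(p + 6)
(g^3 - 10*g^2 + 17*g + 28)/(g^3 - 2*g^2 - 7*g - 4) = (g - 7)/(g + 1)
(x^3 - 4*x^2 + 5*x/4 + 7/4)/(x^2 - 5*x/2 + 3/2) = (4*x^2 - 12*x - 7)/(2*(2*x - 3))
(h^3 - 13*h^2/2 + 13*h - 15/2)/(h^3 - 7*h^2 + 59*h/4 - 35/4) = 2*(h - 3)/(2*h - 7)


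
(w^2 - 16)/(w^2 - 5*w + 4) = (w + 4)/(w - 1)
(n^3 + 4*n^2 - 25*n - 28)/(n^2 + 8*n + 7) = n - 4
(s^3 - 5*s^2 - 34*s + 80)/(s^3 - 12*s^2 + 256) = (s^2 + 3*s - 10)/(s^2 - 4*s - 32)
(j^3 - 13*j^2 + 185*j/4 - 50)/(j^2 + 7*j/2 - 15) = (j^2 - 21*j/2 + 20)/(j + 6)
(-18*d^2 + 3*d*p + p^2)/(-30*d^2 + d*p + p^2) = (-3*d + p)/(-5*d + p)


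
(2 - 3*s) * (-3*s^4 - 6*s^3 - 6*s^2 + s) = 9*s^5 + 12*s^4 + 6*s^3 - 15*s^2 + 2*s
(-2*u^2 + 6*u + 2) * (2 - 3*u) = 6*u^3 - 22*u^2 + 6*u + 4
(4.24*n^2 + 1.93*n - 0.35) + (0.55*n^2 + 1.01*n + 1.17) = 4.79*n^2 + 2.94*n + 0.82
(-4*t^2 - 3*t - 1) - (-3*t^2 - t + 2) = -t^2 - 2*t - 3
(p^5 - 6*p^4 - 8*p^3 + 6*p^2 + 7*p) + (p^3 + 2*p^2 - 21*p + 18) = p^5 - 6*p^4 - 7*p^3 + 8*p^2 - 14*p + 18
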